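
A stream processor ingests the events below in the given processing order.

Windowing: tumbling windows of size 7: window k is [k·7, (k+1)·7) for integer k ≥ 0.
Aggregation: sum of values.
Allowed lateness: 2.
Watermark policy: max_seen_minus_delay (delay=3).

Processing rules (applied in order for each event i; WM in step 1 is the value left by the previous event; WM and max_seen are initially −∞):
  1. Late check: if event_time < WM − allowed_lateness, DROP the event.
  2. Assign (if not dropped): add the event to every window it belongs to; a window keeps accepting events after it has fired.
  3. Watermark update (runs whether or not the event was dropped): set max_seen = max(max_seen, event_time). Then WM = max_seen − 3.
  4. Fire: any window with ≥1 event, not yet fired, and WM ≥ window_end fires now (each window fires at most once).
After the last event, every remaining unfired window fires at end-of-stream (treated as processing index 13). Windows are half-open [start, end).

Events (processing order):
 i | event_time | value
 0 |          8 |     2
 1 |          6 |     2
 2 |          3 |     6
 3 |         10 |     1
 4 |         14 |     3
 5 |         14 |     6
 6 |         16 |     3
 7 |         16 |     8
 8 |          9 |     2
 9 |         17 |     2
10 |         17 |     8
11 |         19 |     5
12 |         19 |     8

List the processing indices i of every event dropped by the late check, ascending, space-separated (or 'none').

8

i=0 t=8 v=2: → [7,14); WM=5
i=1 t=6 v=2: → [0,7); WM=5
i=2 t=3 v=6: → [0,7); WM=5
i=3 t=10 v=1: → [7,14); WM=7; [0,7) fires=8
i=4 t=14 v=3: → [14,21); WM=11
i=5 t=14 v=6: → [14,21); WM=11
i=6 t=16 v=3: → [14,21); WM=13
i=7 t=16 v=8: → [14,21); WM=13
i=8 t=9 v=2: DROP (t<13-2); WM=13
i=9 t=17 v=2: → [14,21); WM=14; [7,14) fires=3
i=10 t=17 v=8: → [14,21); WM=14
i=11 t=19 v=5: → [14,21); WM=16
i=12 t=19 v=8: → [14,21); WM=16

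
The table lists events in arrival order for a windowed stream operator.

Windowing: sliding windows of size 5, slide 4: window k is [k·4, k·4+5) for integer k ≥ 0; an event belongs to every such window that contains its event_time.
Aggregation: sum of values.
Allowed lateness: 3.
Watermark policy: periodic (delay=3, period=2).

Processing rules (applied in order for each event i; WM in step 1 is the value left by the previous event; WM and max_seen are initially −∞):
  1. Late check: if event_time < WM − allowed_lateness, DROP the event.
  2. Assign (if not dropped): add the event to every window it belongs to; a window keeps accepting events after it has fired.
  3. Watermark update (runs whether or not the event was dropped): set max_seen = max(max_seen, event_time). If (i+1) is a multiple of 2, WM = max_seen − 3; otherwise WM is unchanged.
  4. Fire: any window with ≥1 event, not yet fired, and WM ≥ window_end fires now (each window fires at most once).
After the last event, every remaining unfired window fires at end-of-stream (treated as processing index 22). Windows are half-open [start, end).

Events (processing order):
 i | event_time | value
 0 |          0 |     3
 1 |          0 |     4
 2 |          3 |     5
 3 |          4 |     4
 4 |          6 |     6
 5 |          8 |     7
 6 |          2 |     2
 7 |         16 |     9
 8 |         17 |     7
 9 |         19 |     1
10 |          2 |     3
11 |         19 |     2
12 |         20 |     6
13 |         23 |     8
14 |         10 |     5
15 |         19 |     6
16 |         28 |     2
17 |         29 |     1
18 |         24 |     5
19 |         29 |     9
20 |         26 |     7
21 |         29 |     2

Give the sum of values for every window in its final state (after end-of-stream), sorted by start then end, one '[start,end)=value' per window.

[0,5)=18 [4,9)=17 [8,13)=7 [12,17)=9 [16,21)=31 [20,25)=19 [24,29)=14 [28,33)=14

i=0 t=0 v=3: → [0,5); WM=−∞
i=1 t=0 v=4: → [0,5); WM=-3
i=2 t=3 v=5: → [0,5); WM=-3
i=3 t=4 v=4: → [4,9),[0,5); WM=1
i=4 t=6 v=6: → [4,9); WM=1
i=5 t=8 v=7: → [8,13),[4,9); WM=5; [0,5) fires=16
i=6 t=2 v=2: → [0,5); WM=5
i=7 t=16 v=9: → [16,21),[12,17); WM=13; [4,9) fires=17 [8,13) fires=7
i=8 t=17 v=7: → [16,21); WM=13
i=9 t=19 v=1: → [16,21); WM=16
i=10 t=2 v=3: DROP (t<16-3); WM=16
i=11 t=19 v=2: → [16,21); WM=16
i=12 t=20 v=6: → [20,25),[16,21); WM=16
i=13 t=23 v=8: → [20,25); WM=20; [12,17) fires=9
i=14 t=10 v=5: DROP (t<20-3); WM=20
i=15 t=19 v=6: → [16,21); WM=20
i=16 t=28 v=2: → [28,33),[24,29); WM=20
i=17 t=29 v=1: → [28,33); WM=26; [16,21) fires=31 [20,25) fires=14
i=18 t=24 v=5: → [24,29),[20,25); WM=26
i=19 t=29 v=9: → [28,33); WM=26
i=20 t=26 v=7: → [24,29); WM=26
i=21 t=29 v=2: → [28,33); WM=26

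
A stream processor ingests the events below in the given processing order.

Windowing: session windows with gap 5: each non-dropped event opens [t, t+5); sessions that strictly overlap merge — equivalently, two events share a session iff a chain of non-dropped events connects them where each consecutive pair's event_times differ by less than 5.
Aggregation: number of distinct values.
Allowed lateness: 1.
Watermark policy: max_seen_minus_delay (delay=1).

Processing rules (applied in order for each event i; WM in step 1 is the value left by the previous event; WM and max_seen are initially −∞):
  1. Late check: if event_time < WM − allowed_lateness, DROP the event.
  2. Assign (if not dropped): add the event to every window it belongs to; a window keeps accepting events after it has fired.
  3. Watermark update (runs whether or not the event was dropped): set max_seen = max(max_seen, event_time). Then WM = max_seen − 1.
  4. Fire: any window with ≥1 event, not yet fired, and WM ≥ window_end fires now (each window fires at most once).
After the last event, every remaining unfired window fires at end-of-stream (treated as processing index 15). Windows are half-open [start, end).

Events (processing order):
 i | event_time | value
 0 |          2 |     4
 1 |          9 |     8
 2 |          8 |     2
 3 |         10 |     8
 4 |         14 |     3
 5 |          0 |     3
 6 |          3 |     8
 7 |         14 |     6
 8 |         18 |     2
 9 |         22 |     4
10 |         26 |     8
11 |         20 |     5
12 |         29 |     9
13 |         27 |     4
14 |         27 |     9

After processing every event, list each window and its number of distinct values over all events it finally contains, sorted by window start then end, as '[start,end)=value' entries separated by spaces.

i=0 t=2 v=4: → [2,7); WM=1
i=1 t=9 v=8: → [9,14); WM=8
i=2 t=8 v=2: → [8,14); WM=8
i=3 t=10 v=8: → [8,15); WM=9
i=4 t=14 v=3: → [8,19); WM=13
i=5 t=0 v=3: DROP (t<13-1); WM=13
i=6 t=3 v=8: DROP (t<13-1); WM=13
i=7 t=14 v=6: → [8,19); WM=13
i=8 t=18 v=2: → [8,23); WM=17
i=9 t=22 v=4: → [8,27); WM=21
i=10 t=26 v=8: → [8,31); WM=25
i=11 t=20 v=5: DROP (t<25-1); WM=25
i=12 t=29 v=9: → [8,34); WM=28
i=13 t=27 v=4: → [8,34); WM=28
i=14 t=27 v=9: → [8,34); WM=28

[2,7)=1 [8,34)=6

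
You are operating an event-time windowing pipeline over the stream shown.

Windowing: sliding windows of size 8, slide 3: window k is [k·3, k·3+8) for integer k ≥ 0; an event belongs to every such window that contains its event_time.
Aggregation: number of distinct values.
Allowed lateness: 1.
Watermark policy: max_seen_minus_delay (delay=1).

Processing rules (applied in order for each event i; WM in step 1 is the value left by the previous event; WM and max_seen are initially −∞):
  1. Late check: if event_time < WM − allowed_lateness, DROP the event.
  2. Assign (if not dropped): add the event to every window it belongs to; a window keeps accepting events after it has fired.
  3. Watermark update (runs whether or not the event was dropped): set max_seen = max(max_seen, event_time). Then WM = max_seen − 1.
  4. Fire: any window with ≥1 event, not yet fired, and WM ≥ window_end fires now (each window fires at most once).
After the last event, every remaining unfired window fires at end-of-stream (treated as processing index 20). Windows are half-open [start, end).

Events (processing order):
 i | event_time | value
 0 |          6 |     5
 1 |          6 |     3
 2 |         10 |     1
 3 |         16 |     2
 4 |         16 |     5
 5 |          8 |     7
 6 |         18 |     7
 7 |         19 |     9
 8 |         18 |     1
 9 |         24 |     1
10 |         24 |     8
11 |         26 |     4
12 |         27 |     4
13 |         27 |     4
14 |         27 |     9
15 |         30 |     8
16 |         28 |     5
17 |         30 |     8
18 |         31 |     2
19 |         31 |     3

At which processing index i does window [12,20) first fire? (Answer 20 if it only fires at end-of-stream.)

9

i=0 t=6 v=5: → [6,14),[3,11),[0,8); WM=5
i=1 t=6 v=3: → [6,14),[3,11),[0,8); WM=5
i=2 t=10 v=1: → [9,17),[6,14),[3,11); WM=9; [0,8) fires=2
i=3 t=16 v=2: → [15,23),[12,20),[9,17); WM=15; [3,11) fires=3 [6,14) fires=3
i=4 t=16 v=5: → [15,23),[12,20),[9,17); WM=15
i=5 t=8 v=7: DROP (t<15-1); WM=15
i=6 t=18 v=7: → [18,26),[15,23),[12,20); WM=17; [9,17) fires=3
i=7 t=19 v=9: → [18,26),[15,23),[12,20); WM=18
i=8 t=18 v=1: → [18,26),[15,23),[12,20); WM=18
i=9 t=24 v=1: → [24,32),[21,29),[18,26); WM=23; [12,20) fires=5 [15,23) fires=5
i=10 t=24 v=8: → [24,32),[21,29),[18,26); WM=23
i=11 t=26 v=4: → [24,32),[21,29); WM=25
i=12 t=27 v=4: → [27,35),[24,32),[21,29); WM=26; [18,26) fires=4
i=13 t=27 v=4: → [27,35),[24,32),[21,29); WM=26
i=14 t=27 v=9: → [27,35),[24,32),[21,29); WM=26
i=15 t=30 v=8: → [30,38),[27,35),[24,32); WM=29; [21,29) fires=4
i=16 t=28 v=5: → [27,35),[24,32),[21,29); WM=29
i=17 t=30 v=8: → [30,38),[27,35),[24,32); WM=29
i=18 t=31 v=2: → [30,38),[27,35),[24,32); WM=30
i=19 t=31 v=3: → [30,38),[27,35),[24,32); WM=30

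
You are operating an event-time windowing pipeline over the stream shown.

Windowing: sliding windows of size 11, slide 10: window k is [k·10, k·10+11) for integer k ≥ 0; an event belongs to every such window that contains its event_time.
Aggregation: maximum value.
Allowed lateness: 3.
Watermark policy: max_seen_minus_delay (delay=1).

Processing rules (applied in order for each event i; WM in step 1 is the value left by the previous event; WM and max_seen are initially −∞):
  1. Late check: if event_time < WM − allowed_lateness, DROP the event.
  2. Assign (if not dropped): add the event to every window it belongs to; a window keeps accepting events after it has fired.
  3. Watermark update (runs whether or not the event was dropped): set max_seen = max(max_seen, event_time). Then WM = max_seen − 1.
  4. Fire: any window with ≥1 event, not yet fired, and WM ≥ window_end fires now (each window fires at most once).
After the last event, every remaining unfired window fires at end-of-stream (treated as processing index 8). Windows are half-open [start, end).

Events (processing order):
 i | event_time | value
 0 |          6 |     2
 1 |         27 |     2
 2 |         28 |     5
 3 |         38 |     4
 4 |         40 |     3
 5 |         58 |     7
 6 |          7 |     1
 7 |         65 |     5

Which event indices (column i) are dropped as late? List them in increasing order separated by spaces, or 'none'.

6

i=0 t=6 v=2: → [0,11); WM=5
i=1 t=27 v=2: → [20,31); WM=26; [0,11) fires=2
i=2 t=28 v=5: → [20,31); WM=27
i=3 t=38 v=4: → [30,41); WM=37; [20,31) fires=5
i=4 t=40 v=3: → [40,51),[30,41); WM=39
i=5 t=58 v=7: → [50,61); WM=57; [30,41) fires=4 [40,51) fires=3
i=6 t=7 v=1: DROP (t<57-3); WM=57
i=7 t=65 v=5: → [60,71); WM=64; [50,61) fires=7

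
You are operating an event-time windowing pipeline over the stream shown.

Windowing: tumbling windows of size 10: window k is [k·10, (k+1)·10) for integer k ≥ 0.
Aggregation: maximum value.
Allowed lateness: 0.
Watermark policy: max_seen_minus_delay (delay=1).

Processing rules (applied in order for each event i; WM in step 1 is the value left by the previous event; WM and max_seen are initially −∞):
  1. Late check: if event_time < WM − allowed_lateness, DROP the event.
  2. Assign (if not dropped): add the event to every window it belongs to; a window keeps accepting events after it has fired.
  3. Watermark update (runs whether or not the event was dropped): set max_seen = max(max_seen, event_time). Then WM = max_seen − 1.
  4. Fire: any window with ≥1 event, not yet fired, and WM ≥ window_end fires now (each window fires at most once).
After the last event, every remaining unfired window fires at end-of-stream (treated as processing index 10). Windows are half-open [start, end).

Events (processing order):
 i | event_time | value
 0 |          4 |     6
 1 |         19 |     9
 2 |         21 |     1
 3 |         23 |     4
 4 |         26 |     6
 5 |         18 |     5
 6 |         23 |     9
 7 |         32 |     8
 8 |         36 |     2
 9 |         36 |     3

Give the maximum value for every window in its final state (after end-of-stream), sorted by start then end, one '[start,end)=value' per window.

i=0 t=4 v=6: → [0,10); WM=3
i=1 t=19 v=9: → [10,20); WM=18; [0,10) fires=6
i=2 t=21 v=1: → [20,30); WM=20; [10,20) fires=9
i=3 t=23 v=4: → [20,30); WM=22
i=4 t=26 v=6: → [20,30); WM=25
i=5 t=18 v=5: DROP (t<25-0); WM=25
i=6 t=23 v=9: DROP (t<25-0); WM=25
i=7 t=32 v=8: → [30,40); WM=31; [20,30) fires=6
i=8 t=36 v=2: → [30,40); WM=35
i=9 t=36 v=3: → [30,40); WM=35

[0,10)=6 [10,20)=9 [20,30)=6 [30,40)=8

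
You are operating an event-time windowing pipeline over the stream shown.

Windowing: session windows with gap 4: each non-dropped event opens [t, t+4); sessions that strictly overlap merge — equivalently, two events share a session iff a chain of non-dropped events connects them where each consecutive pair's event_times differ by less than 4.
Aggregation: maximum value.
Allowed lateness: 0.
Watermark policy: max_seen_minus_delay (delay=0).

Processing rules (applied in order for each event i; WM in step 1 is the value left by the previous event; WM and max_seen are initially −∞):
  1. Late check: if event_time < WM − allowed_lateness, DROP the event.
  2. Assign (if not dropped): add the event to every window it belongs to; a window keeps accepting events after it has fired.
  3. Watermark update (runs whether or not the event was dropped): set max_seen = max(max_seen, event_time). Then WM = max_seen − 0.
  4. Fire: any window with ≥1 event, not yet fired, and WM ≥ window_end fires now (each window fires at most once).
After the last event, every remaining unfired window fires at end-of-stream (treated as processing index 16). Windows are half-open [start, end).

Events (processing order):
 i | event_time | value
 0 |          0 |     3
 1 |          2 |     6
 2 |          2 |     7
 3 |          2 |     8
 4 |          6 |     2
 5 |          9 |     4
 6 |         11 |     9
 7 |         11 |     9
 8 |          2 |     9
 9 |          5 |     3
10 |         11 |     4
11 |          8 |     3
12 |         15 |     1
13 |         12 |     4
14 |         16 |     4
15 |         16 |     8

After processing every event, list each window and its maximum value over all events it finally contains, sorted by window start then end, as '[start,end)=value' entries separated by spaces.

[0,6)=8 [6,15)=9 [15,20)=8

i=0 t=0 v=3: → [0,4); WM=0
i=1 t=2 v=6: → [0,6); WM=2
i=2 t=2 v=7: → [0,6); WM=2
i=3 t=2 v=8: → [0,6); WM=2
i=4 t=6 v=2: → [6,10); WM=6
i=5 t=9 v=4: → [6,13); WM=9
i=6 t=11 v=9: → [6,15); WM=11
i=7 t=11 v=9: → [6,15); WM=11
i=8 t=2 v=9: DROP (t<11-0); WM=11
i=9 t=5 v=3: DROP (t<11-0); WM=11
i=10 t=11 v=4: → [6,15); WM=11
i=11 t=8 v=3: DROP (t<11-0); WM=11
i=12 t=15 v=1: → [15,19); WM=15
i=13 t=12 v=4: DROP (t<15-0); WM=15
i=14 t=16 v=4: → [15,20); WM=16
i=15 t=16 v=8: → [15,20); WM=16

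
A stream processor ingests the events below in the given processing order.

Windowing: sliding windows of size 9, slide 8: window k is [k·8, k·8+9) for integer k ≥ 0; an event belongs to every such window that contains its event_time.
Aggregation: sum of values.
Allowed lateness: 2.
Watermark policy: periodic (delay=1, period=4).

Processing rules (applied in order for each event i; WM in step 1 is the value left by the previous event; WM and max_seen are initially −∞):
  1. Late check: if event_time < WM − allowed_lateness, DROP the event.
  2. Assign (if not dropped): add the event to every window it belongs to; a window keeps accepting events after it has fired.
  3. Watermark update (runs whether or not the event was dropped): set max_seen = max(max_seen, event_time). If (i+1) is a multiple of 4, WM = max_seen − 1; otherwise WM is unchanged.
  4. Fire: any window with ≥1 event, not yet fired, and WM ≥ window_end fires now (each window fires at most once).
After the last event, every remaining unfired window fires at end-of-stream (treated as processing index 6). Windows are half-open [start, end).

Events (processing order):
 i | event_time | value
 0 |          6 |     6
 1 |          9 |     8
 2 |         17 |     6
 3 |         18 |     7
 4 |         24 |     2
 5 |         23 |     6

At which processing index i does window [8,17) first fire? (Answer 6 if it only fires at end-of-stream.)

i=0 t=6 v=6: → [0,9); WM=−∞
i=1 t=9 v=8: → [8,17); WM=−∞
i=2 t=17 v=6: → [16,25); WM=−∞
i=3 t=18 v=7: → [16,25); WM=17; [0,9) fires=6 [8,17) fires=8
i=4 t=24 v=2: → [24,33),[16,25); WM=17
i=5 t=23 v=6: → [16,25); WM=17

3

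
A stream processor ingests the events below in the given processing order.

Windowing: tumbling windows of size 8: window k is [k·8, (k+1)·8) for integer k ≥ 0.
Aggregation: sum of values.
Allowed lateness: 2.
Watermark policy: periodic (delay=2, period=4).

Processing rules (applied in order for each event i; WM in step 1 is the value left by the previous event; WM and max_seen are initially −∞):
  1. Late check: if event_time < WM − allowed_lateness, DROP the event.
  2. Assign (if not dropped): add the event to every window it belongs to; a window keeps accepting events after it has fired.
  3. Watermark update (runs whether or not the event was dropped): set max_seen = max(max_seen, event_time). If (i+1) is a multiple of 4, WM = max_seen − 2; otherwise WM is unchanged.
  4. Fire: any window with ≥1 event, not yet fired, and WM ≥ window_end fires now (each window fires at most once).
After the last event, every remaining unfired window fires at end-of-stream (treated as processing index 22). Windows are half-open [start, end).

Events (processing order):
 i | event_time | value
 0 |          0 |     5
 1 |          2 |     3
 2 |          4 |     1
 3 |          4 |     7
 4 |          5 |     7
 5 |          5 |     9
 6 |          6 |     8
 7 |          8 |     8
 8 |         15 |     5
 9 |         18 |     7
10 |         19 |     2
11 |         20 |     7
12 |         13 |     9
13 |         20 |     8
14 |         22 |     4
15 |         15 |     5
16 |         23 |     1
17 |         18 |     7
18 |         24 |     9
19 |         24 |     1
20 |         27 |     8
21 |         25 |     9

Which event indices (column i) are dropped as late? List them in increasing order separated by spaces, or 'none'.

12 15

i=0 t=0 v=5: → [0,8); WM=−∞
i=1 t=2 v=3: → [0,8); WM=−∞
i=2 t=4 v=1: → [0,8); WM=−∞
i=3 t=4 v=7: → [0,8); WM=2
i=4 t=5 v=7: → [0,8); WM=2
i=5 t=5 v=9: → [0,8); WM=2
i=6 t=6 v=8: → [0,8); WM=2
i=7 t=8 v=8: → [8,16); WM=6
i=8 t=15 v=5: → [8,16); WM=6
i=9 t=18 v=7: → [16,24); WM=6
i=10 t=19 v=2: → [16,24); WM=6
i=11 t=20 v=7: → [16,24); WM=18; [0,8) fires=40 [8,16) fires=13
i=12 t=13 v=9: DROP (t<18-2); WM=18
i=13 t=20 v=8: → [16,24); WM=18
i=14 t=22 v=4: → [16,24); WM=18
i=15 t=15 v=5: DROP (t<18-2); WM=20
i=16 t=23 v=1: → [16,24); WM=20
i=17 t=18 v=7: → [16,24); WM=20
i=18 t=24 v=9: → [24,32); WM=20
i=19 t=24 v=1: → [24,32); WM=22
i=20 t=27 v=8: → [24,32); WM=22
i=21 t=25 v=9: → [24,32); WM=22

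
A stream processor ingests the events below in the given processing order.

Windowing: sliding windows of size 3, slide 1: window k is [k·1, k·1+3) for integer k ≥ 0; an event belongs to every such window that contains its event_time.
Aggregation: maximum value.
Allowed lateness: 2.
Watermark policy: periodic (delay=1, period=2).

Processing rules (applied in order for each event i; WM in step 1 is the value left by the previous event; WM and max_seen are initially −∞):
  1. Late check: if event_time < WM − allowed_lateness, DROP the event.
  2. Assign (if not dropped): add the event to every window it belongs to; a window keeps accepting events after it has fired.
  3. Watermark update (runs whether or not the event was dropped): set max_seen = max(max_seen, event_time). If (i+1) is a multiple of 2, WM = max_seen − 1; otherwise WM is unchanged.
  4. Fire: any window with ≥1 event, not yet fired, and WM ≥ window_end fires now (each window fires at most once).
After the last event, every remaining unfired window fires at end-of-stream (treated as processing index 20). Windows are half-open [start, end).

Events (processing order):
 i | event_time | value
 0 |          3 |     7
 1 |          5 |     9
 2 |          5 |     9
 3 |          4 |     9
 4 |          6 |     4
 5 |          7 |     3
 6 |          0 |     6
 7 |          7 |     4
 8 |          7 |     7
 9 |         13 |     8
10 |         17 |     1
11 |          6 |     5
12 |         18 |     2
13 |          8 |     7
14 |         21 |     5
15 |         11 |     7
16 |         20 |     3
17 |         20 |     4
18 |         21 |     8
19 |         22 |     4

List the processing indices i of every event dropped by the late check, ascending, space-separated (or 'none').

i=0 t=3 v=7: → [3,6),[2,5),[1,4); WM=−∞
i=1 t=5 v=9: → [5,8),[4,7),[3,6); WM=4; [1,4) fires=7
i=2 t=5 v=9: → [5,8),[4,7),[3,6); WM=4
i=3 t=4 v=9: → [4,7),[3,6),[2,5); WM=4
i=4 t=6 v=4: → [6,9),[5,8),[4,7); WM=4
i=5 t=7 v=3: → [7,10),[6,9),[5,8); WM=6; [2,5) fires=9 [3,6) fires=9
i=6 t=0 v=6: DROP (t<6-2); WM=6
i=7 t=7 v=4: → [7,10),[6,9),[5,8); WM=6
i=8 t=7 v=7: → [7,10),[6,9),[5,8); WM=6
i=9 t=13 v=8: → [13,16),[12,15),[11,14); WM=12; [4,7) fires=9 [5,8) fires=9 [6,9) fires=7 [7,10) fires=7
i=10 t=17 v=1: → [17,20),[16,19),[15,18); WM=12
i=11 t=6 v=5: DROP (t<12-2); WM=16; [11,14) fires=8 [12,15) fires=8 [13,16) fires=8
i=12 t=18 v=2: → [18,21),[17,20),[16,19); WM=16
i=13 t=8 v=7: DROP (t<16-2); WM=17
i=14 t=21 v=5: → [21,24),[20,23),[19,22); WM=17
i=15 t=11 v=7: DROP (t<17-2); WM=20; [15,18) fires=1 [16,19) fires=2 [17,20) fires=2
i=16 t=20 v=3: → [20,23),[19,22),[18,21); WM=20
i=17 t=20 v=4: → [20,23),[19,22),[18,21); WM=20
i=18 t=21 v=8: → [21,24),[20,23),[19,22); WM=20
i=19 t=22 v=4: → [22,25),[21,24),[20,23); WM=21; [18,21) fires=4

6 11 13 15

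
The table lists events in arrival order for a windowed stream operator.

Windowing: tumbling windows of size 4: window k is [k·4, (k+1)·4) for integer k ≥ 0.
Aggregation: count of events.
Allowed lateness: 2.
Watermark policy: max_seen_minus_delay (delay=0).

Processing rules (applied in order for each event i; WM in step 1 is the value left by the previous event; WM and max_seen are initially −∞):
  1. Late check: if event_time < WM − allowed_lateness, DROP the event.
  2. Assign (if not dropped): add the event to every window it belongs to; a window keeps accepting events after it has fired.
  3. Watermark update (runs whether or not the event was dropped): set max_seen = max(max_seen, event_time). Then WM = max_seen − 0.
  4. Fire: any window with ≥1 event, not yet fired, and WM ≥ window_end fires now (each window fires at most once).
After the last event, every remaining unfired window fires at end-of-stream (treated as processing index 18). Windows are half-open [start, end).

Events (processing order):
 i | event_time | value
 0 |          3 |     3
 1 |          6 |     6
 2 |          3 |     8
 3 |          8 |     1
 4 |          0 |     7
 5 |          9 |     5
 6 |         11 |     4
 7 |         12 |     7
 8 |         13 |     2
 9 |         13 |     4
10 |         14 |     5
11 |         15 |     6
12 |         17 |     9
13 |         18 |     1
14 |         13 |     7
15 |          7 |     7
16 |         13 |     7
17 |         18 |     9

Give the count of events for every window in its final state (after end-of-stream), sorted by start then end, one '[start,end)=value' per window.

i=0 t=3 v=3: → [0,4); WM=3
i=1 t=6 v=6: → [4,8); WM=6; [0,4) fires=1
i=2 t=3 v=8: DROP (t<6-2); WM=6
i=3 t=8 v=1: → [8,12); WM=8; [4,8) fires=1
i=4 t=0 v=7: DROP (t<8-2); WM=8
i=5 t=9 v=5: → [8,12); WM=9
i=6 t=11 v=4: → [8,12); WM=11
i=7 t=12 v=7: → [12,16); WM=12; [8,12) fires=3
i=8 t=13 v=2: → [12,16); WM=13
i=9 t=13 v=4: → [12,16); WM=13
i=10 t=14 v=5: → [12,16); WM=14
i=11 t=15 v=6: → [12,16); WM=15
i=12 t=17 v=9: → [16,20); WM=17; [12,16) fires=5
i=13 t=18 v=1: → [16,20); WM=18
i=14 t=13 v=7: DROP (t<18-2); WM=18
i=15 t=7 v=7: DROP (t<18-2); WM=18
i=16 t=13 v=7: DROP (t<18-2); WM=18
i=17 t=18 v=9: → [16,20); WM=18

[0,4)=1 [4,8)=1 [8,12)=3 [12,16)=5 [16,20)=3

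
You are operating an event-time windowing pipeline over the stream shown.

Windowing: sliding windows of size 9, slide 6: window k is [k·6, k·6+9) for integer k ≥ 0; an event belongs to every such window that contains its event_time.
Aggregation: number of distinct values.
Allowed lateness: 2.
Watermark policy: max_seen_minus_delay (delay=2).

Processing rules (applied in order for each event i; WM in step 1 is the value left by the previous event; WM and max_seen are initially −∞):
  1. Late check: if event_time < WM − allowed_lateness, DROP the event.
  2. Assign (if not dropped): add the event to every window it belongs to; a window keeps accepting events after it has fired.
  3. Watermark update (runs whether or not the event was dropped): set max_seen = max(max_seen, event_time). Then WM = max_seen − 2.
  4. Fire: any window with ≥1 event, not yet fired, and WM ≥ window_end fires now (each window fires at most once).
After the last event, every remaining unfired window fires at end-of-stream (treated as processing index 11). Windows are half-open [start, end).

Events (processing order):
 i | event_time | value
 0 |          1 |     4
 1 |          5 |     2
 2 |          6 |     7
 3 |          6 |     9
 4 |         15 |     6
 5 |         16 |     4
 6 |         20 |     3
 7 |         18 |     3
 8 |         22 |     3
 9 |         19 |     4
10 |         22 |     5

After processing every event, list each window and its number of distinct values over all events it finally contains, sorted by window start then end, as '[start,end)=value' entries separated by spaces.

i=0 t=1 v=4: → [0,9); WM=-1
i=1 t=5 v=2: → [0,9); WM=3
i=2 t=6 v=7: → [6,15),[0,9); WM=4
i=3 t=6 v=9: → [6,15),[0,9); WM=4
i=4 t=15 v=6: → [12,21); WM=13; [0,9) fires=4
i=5 t=16 v=4: → [12,21); WM=14
i=6 t=20 v=3: → [18,27),[12,21); WM=18; [6,15) fires=2
i=7 t=18 v=3: → [18,27),[12,21); WM=18
i=8 t=22 v=3: → [18,27); WM=20
i=9 t=19 v=4: → [18,27),[12,21); WM=20
i=10 t=22 v=5: → [18,27); WM=20

[0,9)=4 [6,15)=2 [12,21)=3 [18,27)=3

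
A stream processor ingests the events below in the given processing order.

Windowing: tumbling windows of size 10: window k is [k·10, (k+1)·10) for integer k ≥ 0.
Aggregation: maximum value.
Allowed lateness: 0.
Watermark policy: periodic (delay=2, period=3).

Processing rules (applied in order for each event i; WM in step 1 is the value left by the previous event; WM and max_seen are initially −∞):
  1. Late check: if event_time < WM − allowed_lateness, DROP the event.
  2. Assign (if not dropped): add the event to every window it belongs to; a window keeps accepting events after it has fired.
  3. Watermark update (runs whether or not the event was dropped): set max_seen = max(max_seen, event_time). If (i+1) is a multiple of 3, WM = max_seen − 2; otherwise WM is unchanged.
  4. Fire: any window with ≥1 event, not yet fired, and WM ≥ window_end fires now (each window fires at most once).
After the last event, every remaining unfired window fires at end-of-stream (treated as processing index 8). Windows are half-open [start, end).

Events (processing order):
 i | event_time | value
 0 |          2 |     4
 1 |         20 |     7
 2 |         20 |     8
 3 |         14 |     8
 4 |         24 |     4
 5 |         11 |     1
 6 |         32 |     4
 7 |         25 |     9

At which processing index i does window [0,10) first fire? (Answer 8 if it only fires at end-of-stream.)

2

i=0 t=2 v=4: → [0,10); WM=−∞
i=1 t=20 v=7: → [20,30); WM=−∞
i=2 t=20 v=8: → [20,30); WM=18; [0,10) fires=4
i=3 t=14 v=8: DROP (t<18-0); WM=18
i=4 t=24 v=4: → [20,30); WM=18
i=5 t=11 v=1: DROP (t<18-0); WM=22
i=6 t=32 v=4: → [30,40); WM=22
i=7 t=25 v=9: → [20,30); WM=22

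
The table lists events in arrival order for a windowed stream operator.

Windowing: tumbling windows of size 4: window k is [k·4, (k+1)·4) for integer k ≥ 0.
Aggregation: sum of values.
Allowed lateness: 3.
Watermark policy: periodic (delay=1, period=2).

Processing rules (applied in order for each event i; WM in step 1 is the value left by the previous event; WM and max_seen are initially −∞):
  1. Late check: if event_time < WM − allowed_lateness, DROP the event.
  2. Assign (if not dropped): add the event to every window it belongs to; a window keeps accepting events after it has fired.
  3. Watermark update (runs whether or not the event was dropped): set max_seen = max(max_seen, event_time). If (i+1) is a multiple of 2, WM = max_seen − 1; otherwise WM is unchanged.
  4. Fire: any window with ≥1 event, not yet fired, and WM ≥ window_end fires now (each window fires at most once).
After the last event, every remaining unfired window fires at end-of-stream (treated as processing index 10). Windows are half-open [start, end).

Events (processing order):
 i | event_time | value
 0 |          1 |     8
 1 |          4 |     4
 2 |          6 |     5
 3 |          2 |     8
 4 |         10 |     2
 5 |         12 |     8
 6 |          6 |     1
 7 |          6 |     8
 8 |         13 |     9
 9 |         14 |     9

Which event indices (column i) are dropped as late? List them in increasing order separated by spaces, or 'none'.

i=0 t=1 v=8: → [0,4); WM=−∞
i=1 t=4 v=4: → [4,8); WM=3
i=2 t=6 v=5: → [4,8); WM=3
i=3 t=2 v=8: → [0,4); WM=5; [0,4) fires=16
i=4 t=10 v=2: → [8,12); WM=5
i=5 t=12 v=8: → [12,16); WM=11; [4,8) fires=9
i=6 t=6 v=1: DROP (t<11-3); WM=11
i=7 t=6 v=8: DROP (t<11-3); WM=11
i=8 t=13 v=9: → [12,16); WM=11
i=9 t=14 v=9: → [12,16); WM=13; [8,12) fires=2

6 7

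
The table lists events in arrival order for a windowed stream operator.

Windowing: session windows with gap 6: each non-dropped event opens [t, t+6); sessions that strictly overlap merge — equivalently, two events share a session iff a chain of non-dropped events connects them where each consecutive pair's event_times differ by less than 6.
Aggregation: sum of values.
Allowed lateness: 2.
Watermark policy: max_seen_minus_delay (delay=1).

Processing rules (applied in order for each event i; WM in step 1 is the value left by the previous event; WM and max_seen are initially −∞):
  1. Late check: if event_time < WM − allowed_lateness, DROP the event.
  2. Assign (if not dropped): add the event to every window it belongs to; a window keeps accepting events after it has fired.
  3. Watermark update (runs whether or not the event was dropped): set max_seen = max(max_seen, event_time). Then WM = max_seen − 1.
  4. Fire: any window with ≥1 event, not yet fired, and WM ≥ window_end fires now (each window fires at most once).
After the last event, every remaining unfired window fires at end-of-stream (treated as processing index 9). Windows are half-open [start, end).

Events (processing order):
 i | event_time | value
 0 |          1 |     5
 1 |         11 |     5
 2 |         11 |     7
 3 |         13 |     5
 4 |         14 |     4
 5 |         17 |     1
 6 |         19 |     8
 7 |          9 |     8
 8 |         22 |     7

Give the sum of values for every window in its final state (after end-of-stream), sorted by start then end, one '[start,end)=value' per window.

[1,7)=5 [11,28)=37

i=0 t=1 v=5: → [1,7); WM=0
i=1 t=11 v=5: → [11,17); WM=10
i=2 t=11 v=7: → [11,17); WM=10
i=3 t=13 v=5: → [11,19); WM=12
i=4 t=14 v=4: → [11,20); WM=13
i=5 t=17 v=1: → [11,23); WM=16
i=6 t=19 v=8: → [11,25); WM=18
i=7 t=9 v=8: DROP (t<18-2); WM=18
i=8 t=22 v=7: → [11,28); WM=21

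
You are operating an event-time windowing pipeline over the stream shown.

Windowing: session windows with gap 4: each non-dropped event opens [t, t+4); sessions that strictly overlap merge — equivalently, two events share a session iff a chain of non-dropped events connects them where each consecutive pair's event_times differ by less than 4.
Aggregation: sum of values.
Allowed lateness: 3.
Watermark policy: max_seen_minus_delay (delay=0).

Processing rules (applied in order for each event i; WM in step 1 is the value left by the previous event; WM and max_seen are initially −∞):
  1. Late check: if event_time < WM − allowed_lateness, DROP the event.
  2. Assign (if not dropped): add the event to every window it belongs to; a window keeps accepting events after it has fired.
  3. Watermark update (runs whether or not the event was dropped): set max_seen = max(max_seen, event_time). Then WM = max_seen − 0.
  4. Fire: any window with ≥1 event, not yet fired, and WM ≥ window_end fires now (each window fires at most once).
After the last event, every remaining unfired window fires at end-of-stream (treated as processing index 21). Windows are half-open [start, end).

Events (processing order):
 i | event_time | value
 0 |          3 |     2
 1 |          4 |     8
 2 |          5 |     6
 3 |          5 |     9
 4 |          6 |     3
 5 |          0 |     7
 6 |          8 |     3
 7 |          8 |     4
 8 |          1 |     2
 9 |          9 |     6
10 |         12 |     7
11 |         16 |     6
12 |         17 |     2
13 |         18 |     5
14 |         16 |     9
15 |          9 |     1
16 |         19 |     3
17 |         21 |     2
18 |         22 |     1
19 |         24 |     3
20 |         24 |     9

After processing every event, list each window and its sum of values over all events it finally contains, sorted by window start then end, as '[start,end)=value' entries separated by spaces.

[3,16)=48 [16,28)=40

i=0 t=3 v=2: → [3,7); WM=3
i=1 t=4 v=8: → [3,8); WM=4
i=2 t=5 v=6: → [3,9); WM=5
i=3 t=5 v=9: → [3,9); WM=5
i=4 t=6 v=3: → [3,10); WM=6
i=5 t=0 v=7: DROP (t<6-3); WM=6
i=6 t=8 v=3: → [3,12); WM=8
i=7 t=8 v=4: → [3,12); WM=8
i=8 t=1 v=2: DROP (t<8-3); WM=8
i=9 t=9 v=6: → [3,13); WM=9
i=10 t=12 v=7: → [3,16); WM=12
i=11 t=16 v=6: → [16,20); WM=16
i=12 t=17 v=2: → [16,21); WM=17
i=13 t=18 v=5: → [16,22); WM=18
i=14 t=16 v=9: → [16,22); WM=18
i=15 t=9 v=1: DROP (t<18-3); WM=18
i=16 t=19 v=3: → [16,23); WM=19
i=17 t=21 v=2: → [16,25); WM=21
i=18 t=22 v=1: → [16,26); WM=22
i=19 t=24 v=3: → [16,28); WM=24
i=20 t=24 v=9: → [16,28); WM=24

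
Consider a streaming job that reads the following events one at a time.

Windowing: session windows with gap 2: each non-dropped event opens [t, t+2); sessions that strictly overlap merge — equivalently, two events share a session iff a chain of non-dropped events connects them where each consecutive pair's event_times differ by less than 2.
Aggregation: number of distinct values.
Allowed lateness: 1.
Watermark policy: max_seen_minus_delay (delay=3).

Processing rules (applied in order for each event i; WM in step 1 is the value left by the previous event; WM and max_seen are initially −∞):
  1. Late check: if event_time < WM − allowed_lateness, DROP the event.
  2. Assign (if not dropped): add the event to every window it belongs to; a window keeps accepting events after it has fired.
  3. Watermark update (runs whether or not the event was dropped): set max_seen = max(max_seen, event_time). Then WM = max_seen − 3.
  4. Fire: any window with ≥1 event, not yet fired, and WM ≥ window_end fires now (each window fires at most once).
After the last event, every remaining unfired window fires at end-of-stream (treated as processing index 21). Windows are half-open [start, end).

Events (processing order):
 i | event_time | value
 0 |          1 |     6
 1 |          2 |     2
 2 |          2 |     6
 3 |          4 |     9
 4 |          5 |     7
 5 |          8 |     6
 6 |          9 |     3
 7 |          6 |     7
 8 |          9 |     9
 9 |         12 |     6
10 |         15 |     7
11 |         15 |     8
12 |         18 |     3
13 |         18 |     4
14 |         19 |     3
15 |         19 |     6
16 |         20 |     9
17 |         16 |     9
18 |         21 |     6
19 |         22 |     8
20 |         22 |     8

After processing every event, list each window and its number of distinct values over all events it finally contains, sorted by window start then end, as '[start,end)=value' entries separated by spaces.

i=0 t=1 v=6: → [1,3); WM=-2
i=1 t=2 v=2: → [1,4); WM=-1
i=2 t=2 v=6: → [1,4); WM=-1
i=3 t=4 v=9: → [4,6); WM=1
i=4 t=5 v=7: → [4,7); WM=2
i=5 t=8 v=6: → [8,10); WM=5
i=6 t=9 v=3: → [8,11); WM=6
i=7 t=6 v=7: → [4,8); WM=6
i=8 t=9 v=9: → [8,11); WM=6
i=9 t=12 v=6: → [12,14); WM=9
i=10 t=15 v=7: → [15,17); WM=12
i=11 t=15 v=8: → [15,17); WM=12
i=12 t=18 v=3: → [18,20); WM=15
i=13 t=18 v=4: → [18,20); WM=15
i=14 t=19 v=3: → [18,21); WM=16
i=15 t=19 v=6: → [18,21); WM=16
i=16 t=20 v=9: → [18,22); WM=17
i=17 t=16 v=9: → [15,18); WM=17
i=18 t=21 v=6: → [18,23); WM=18
i=19 t=22 v=8: → [18,24); WM=19
i=20 t=22 v=8: → [18,24); WM=19

[1,4)=2 [4,8)=2 [8,11)=3 [12,14)=1 [15,18)=3 [18,24)=5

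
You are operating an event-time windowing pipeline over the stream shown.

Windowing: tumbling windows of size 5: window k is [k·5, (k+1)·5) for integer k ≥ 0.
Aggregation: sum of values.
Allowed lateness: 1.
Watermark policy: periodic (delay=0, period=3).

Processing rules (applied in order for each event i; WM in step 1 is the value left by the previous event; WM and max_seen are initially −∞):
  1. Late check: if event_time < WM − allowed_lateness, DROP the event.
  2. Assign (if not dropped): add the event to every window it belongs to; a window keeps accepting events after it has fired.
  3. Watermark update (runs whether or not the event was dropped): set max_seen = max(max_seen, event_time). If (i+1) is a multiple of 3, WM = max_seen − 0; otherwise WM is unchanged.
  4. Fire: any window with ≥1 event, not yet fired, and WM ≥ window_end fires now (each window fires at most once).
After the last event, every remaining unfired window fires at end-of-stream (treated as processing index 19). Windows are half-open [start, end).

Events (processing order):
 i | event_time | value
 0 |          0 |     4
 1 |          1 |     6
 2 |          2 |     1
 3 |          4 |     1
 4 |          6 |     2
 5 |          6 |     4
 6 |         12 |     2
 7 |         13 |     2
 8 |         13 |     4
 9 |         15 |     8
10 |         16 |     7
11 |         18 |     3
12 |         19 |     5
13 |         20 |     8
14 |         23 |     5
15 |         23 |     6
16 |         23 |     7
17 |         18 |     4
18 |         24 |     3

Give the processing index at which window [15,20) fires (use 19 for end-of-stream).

14

i=0 t=0 v=4: → [0,5); WM=−∞
i=1 t=1 v=6: → [0,5); WM=−∞
i=2 t=2 v=1: → [0,5); WM=2
i=3 t=4 v=1: → [0,5); WM=2
i=4 t=6 v=2: → [5,10); WM=2
i=5 t=6 v=4: → [5,10); WM=6; [0,5) fires=12
i=6 t=12 v=2: → [10,15); WM=6
i=7 t=13 v=2: → [10,15); WM=6
i=8 t=13 v=4: → [10,15); WM=13; [5,10) fires=6
i=9 t=15 v=8: → [15,20); WM=13
i=10 t=16 v=7: → [15,20); WM=13
i=11 t=18 v=3: → [15,20); WM=18; [10,15) fires=8
i=12 t=19 v=5: → [15,20); WM=18
i=13 t=20 v=8: → [20,25); WM=18
i=14 t=23 v=5: → [20,25); WM=23; [15,20) fires=23
i=15 t=23 v=6: → [20,25); WM=23
i=16 t=23 v=7: → [20,25); WM=23
i=17 t=18 v=4: DROP (t<23-1); WM=23
i=18 t=24 v=3: → [20,25); WM=23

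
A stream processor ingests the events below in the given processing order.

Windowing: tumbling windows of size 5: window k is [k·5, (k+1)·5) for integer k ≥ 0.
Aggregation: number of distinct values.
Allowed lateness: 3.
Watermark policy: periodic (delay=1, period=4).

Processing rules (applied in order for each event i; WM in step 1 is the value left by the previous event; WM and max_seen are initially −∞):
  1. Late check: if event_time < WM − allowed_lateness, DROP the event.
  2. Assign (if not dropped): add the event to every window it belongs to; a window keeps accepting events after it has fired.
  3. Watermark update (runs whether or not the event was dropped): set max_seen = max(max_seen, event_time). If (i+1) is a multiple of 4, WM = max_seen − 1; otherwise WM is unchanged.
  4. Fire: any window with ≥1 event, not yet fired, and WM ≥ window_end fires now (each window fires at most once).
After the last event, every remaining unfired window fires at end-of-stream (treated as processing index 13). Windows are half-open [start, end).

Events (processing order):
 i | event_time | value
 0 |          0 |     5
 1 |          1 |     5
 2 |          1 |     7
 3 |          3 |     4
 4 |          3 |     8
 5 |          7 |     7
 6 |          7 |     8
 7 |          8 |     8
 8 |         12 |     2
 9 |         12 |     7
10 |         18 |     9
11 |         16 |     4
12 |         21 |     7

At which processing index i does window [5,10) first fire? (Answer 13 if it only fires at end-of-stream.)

11

i=0 t=0 v=5: → [0,5); WM=−∞
i=1 t=1 v=5: → [0,5); WM=−∞
i=2 t=1 v=7: → [0,5); WM=−∞
i=3 t=3 v=4: → [0,5); WM=2
i=4 t=3 v=8: → [0,5); WM=2
i=5 t=7 v=7: → [5,10); WM=2
i=6 t=7 v=8: → [5,10); WM=2
i=7 t=8 v=8: → [5,10); WM=7; [0,5) fires=4
i=8 t=12 v=2: → [10,15); WM=7
i=9 t=12 v=7: → [10,15); WM=7
i=10 t=18 v=9: → [15,20); WM=7
i=11 t=16 v=4: → [15,20); WM=17; [5,10) fires=2 [10,15) fires=2
i=12 t=21 v=7: → [20,25); WM=17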